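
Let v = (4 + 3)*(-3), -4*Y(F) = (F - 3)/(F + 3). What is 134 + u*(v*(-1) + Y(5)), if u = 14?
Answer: 3417/8 ≈ 427.13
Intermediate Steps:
Y(F) = -(-3 + F)/(4*(3 + F)) (Y(F) = -(F - 3)/(4*(F + 3)) = -(-3 + F)/(4*(3 + F)))
v = -21 (v = 7*(-3) = -21)
134 + u*(v*(-1) + Y(5)) = 134 + 14*(-21*(-1) + (3 - 1*5)/(4*(3 + 5))) = 134 + 14*(21 + (1/4)*(3 - 5)/8) = 134 + 14*(21 + (1/4)*(1/8)*(-2)) = 134 + 14*(21 - 1/16) = 134 + 14*(335/16) = 134 + 2345/8 = 3417/8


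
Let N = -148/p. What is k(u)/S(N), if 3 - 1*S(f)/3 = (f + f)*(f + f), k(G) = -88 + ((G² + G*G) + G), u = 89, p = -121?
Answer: -77319121/43693 ≈ -1769.6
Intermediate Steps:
N = 148/121 (N = -148/(-121) = -148*(-1/121) = 148/121 ≈ 1.2231)
k(G) = -88 + G + 2*G² (k(G) = -88 + ((G² + G²) + G) = -88 + (2*G² + G) = -88 + (G + 2*G²) = -88 + G + 2*G²)
S(f) = 9 - 12*f² (S(f) = 9 - 3*(f + f)*(f + f) = 9 - 3*2*f*2*f = 9 - 12*f²)
k(u)/S(N) = (-88 + 89 + 2*89²)/(9 - 12*(148/121)²) = (-88 + 89 + 2*7921)/(9 - 12*21904/14641) = (-88 + 89 + 15842)/(9 - 262848/14641) = 15843/(-131079/14641) = 15843*(-14641/131079) = -77319121/43693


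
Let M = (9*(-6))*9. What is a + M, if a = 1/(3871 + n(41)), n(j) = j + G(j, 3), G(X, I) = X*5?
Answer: -2000861/4117 ≈ -486.00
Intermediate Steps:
G(X, I) = 5*X
n(j) = 6*j (n(j) = j + 5*j = 6*j)
a = 1/4117 (a = 1/(3871 + 6*41) = 1/(3871 + 246) = 1/4117 ≈ 0.00024290)
M = -486 (M = -54*9 = -486)
a + M = 1/4117 - 486 = -2000861/4117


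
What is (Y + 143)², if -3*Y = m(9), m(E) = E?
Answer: 19600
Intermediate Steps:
Y = -3 (Y = -⅓*9 = -3)
(Y + 143)² = (-3 + 143)² = 140² = 19600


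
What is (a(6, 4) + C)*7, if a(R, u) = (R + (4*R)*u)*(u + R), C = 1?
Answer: 7147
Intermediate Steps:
a(R, u) = (R + u)*(R + 4*R*u) (a(R, u) = (R + 4*R*u)*(R + u) = (R + u)*(R + 4*R*u))
(a(6, 4) + C)*7 = (6*(6 + 4 + 4*4² + 4*6*4) + 1)*7 = (6*(6 + 4 + 4*16 + 96) + 1)*7 = (6*(6 + 4 + 64 + 96) + 1)*7 = (6*170 + 1)*7 = (1020 + 1)*7 = 1021*7 = 7147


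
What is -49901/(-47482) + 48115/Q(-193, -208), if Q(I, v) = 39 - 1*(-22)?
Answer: 2287640391/2896402 ≈ 789.82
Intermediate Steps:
Q(I, v) = 61 (Q(I, v) = 39 + 22 = 61)
-49901/(-47482) + 48115/Q(-193, -208) = -49901/(-47482) + 48115/61 = -49901*(-1/47482) + 48115*(1/61) = 49901/47482 + 48115/61 = 2287640391/2896402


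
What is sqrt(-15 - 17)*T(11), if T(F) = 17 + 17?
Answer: 136*I*sqrt(2) ≈ 192.33*I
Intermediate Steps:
T(F) = 34
sqrt(-15 - 17)*T(11) = sqrt(-15 - 17)*34 = sqrt(-32)*34 = (4*I*sqrt(2))*34 = 136*I*sqrt(2)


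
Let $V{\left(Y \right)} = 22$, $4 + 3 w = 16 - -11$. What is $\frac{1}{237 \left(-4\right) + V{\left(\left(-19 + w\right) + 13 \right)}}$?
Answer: $- \frac{1}{926} \approx -0.0010799$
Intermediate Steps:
$w = \frac{23}{3}$ ($w = - \frac{4}{3} + \frac{16 - -11}{3} = - \frac{4}{3} + \frac{16 + 11}{3} = - \frac{4}{3} + \frac{1}{3} \cdot 27 = - \frac{4}{3} + 9 = \frac{23}{3} \approx 7.6667$)
$\frac{1}{237 \left(-4\right) + V{\left(\left(-19 + w\right) + 13 \right)}} = \frac{1}{237 \left(-4\right) + 22} = \frac{1}{-948 + 22} = \frac{1}{-926} = - \frac{1}{926}$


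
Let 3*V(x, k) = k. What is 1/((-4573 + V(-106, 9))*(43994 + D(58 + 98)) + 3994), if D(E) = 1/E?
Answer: -78/15681791993 ≈ -4.9739e-9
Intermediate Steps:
V(x, k) = k/3
1/((-4573 + V(-106, 9))*(43994 + D(58 + 98)) + 3994) = 1/((-4573 + (1/3)*9)*(43994 + 1/(58 + 98)) + 3994) = 1/((-4573 + 3)*(43994 + 1/156) + 3994) = 1/(-4570*(43994 + 1/156) + 3994) = 1/(-4570*6863065/156 + 3994) = 1/(-15682103525/78 + 3994) = 1/(-15681791993/78) = -78/15681791993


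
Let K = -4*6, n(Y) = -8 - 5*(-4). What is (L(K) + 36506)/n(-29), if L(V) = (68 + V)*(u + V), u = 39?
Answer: 18583/6 ≈ 3097.2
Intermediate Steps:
n(Y) = 12 (n(Y) = -8 + 20 = 12)
K = -24
L(V) = (39 + V)*(68 + V) (L(V) = (68 + V)*(39 + V) = (39 + V)*(68 + V))
(L(K) + 36506)/n(-29) = ((2652 + (-24)² + 107*(-24)) + 36506)/12 = ((2652 + 576 - 2568) + 36506)*(1/12) = (660 + 36506)*(1/12) = 37166*(1/12) = 18583/6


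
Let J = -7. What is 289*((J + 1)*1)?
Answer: -1734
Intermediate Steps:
289*((J + 1)*1) = 289*((-7 + 1)*1) = 289*(-6*1) = 289*(-6) = -1734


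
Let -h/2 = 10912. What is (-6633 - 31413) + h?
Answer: -59870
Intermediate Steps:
h = -21824 (h = -2*10912 = -21824)
(-6633 - 31413) + h = (-6633 - 31413) - 21824 = -38046 - 21824 = -59870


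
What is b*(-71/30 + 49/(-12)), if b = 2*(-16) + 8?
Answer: 774/5 ≈ 154.80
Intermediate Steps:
b = -24 (b = -32 + 8 = -24)
b*(-71/30 + 49/(-12)) = -24*(-71/30 + 49/(-12)) = -24*(-71*1/30 + 49*(-1/12)) = -24*(-71/30 - 49/12) = -24*(-129/20) = 774/5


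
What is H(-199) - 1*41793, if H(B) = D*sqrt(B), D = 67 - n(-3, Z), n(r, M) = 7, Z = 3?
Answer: -41793 + 60*I*sqrt(199) ≈ -41793.0 + 846.4*I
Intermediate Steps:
D = 60 (D = 67 - 1*7 = 67 - 7 = 60)
H(B) = 60*sqrt(B)
H(-199) - 1*41793 = 60*sqrt(-199) - 1*41793 = 60*(I*sqrt(199)) - 41793 = 60*I*sqrt(199) - 41793 = -41793 + 60*I*sqrt(199)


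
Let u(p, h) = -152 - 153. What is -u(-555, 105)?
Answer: 305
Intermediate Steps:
u(p, h) = -305
-u(-555, 105) = -1*(-305) = 305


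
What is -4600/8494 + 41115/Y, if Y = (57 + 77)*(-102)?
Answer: -68683935/19349332 ≈ -3.5497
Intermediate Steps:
Y = -13668 (Y = 134*(-102) = -13668)
-4600/8494 + 41115/Y = -4600/8494 + 41115/(-13668) = -4600*1/8494 + 41115*(-1/13668) = -2300/4247 - 13705/4556 = -68683935/19349332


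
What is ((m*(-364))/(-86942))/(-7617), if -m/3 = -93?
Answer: -16926/110372869 ≈ -0.00015335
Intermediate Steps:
m = 279 (m = -3*(-93) = 279)
((m*(-364))/(-86942))/(-7617) = ((279*(-364))/(-86942))/(-7617) = -101556*(-1/86942)*(-1/7617) = (50778/43471)*(-1/7617) = -16926/110372869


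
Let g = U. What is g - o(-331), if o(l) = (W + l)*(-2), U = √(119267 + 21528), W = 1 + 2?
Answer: -656 + √140795 ≈ -280.77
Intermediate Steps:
W = 3
U = √140795 ≈ 375.23
g = √140795 ≈ 375.23
o(l) = -6 - 2*l (o(l) = (3 + l)*(-2) = -6 - 2*l)
g - o(-331) = √140795 - (-6 - 2*(-331)) = √140795 - (-6 + 662) = √140795 - 1*656 = √140795 - 656 = -656 + √140795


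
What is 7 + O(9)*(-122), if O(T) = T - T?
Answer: 7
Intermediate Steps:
O(T) = 0
7 + O(9)*(-122) = 7 + 0*(-122) = 7 + 0 = 7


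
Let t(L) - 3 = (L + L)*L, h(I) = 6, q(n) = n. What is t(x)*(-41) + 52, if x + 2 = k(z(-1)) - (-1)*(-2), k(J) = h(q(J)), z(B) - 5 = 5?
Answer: -399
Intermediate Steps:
z(B) = 10 (z(B) = 5 + 5 = 10)
k(J) = 6
x = 2 (x = -2 + (6 - (-1)*(-2)) = -2 + (6 - 1*2) = -2 + (6 - 2) = -2 + 4 = 2)
t(L) = 3 + 2*L**2 (t(L) = 3 + (L + L)*L = 3 + (2*L)*L = 3 + 2*L**2)
t(x)*(-41) + 52 = (3 + 2*2**2)*(-41) + 52 = (3 + 2*4)*(-41) + 52 = (3 + 8)*(-41) + 52 = 11*(-41) + 52 = -451 + 52 = -399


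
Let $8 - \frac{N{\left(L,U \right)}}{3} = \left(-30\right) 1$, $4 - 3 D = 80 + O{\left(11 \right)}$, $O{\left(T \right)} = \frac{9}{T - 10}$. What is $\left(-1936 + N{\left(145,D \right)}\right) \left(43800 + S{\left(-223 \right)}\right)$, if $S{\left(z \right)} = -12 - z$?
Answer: $-80188042$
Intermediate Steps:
$O{\left(T \right)} = \frac{9}{-10 + T}$
$D = - \frac{85}{3}$ ($D = \frac{4}{3} - \frac{80 + \frac{9}{-10 + 11}}{3} = \frac{4}{3} - \frac{80 + \frac{9}{1}}{3} = \frac{4}{3} - \frac{80 + 9 \cdot 1}{3} = \frac{4}{3} - \frac{80 + 9}{3} = \frac{4}{3} - \frac{89}{3} = - \frac{85}{3} \approx -28.333$)
$N{\left(L,U \right)} = 114$ ($N{\left(L,U \right)} = 24 - 3 \left(\left(-30\right) 1\right) = 24 - -90 = 24 + 90 = 114$)
$\left(-1936 + N{\left(145,D \right)}\right) \left(43800 + S{\left(-223 \right)}\right) = \left(-1936 + 114\right) \left(43800 - -211\right) = - 1822 \left(43800 + \left(-12 + 223\right)\right) = - 1822 \left(43800 + 211\right) = \left(-1822\right) 44011 = -80188042$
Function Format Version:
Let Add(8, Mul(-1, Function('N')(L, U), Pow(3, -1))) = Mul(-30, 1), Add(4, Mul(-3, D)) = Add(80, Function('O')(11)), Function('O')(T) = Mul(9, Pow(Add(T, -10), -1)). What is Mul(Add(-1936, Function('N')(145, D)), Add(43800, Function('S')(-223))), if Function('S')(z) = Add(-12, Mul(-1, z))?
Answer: -80188042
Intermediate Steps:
Function('O')(T) = Mul(9, Pow(Add(-10, T), -1))
D = Rational(-85, 3) (D = Add(Rational(4, 3), Mul(Rational(-1, 3), Add(80, Mul(9, Pow(Add(-10, 11), -1))))) = Add(Rational(4, 3), Mul(Rational(-1, 3), Add(80, Mul(9, Pow(1, -1))))) = Add(Rational(4, 3), Mul(Rational(-1, 3), Add(80, Mul(9, 1)))) = Add(Rational(4, 3), Mul(Rational(-1, 3), Add(80, 9))) = Add(Rational(4, 3), Mul(Rational(-1, 3), 89)) = Add(Rational(4, 3), Rational(-89, 3)) = Rational(-85, 3) ≈ -28.333)
Function('N')(L, U) = 114 (Function('N')(L, U) = Add(24, Mul(-3, Mul(-30, 1))) = Add(24, Mul(-3, -30)) = Add(24, 90) = 114)
Mul(Add(-1936, Function('N')(145, D)), Add(43800, Function('S')(-223))) = Mul(Add(-1936, 114), Add(43800, Add(-12, Mul(-1, -223)))) = Mul(-1822, Add(43800, Add(-12, 223))) = Mul(-1822, Add(43800, 211)) = Mul(-1822, 44011) = -80188042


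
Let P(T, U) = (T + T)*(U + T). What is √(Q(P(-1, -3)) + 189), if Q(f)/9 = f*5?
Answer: 3*√61 ≈ 23.431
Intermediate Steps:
P(T, U) = 2*T*(T + U) (P(T, U) = (2*T)*(T + U) = 2*T*(T + U))
Q(f) = 45*f (Q(f) = 9*(f*5) = 9*(5*f) = 45*f)
√(Q(P(-1, -3)) + 189) = √(45*(2*(-1)*(-1 - 3)) + 189) = √(45*(2*(-1)*(-4)) + 189) = √(45*8 + 189) = √(360 + 189) = √549 = 3*√61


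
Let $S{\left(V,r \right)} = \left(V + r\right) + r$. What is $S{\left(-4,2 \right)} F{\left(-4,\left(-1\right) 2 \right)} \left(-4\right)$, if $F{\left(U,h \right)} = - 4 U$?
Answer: $0$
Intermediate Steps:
$S{\left(V,r \right)} = V + 2 r$
$S{\left(-4,2 \right)} F{\left(-4,\left(-1\right) 2 \right)} \left(-4\right) = \left(-4 + 2 \cdot 2\right) \left(\left(-4\right) \left(-4\right)\right) \left(-4\right) = \left(-4 + 4\right) 16 \left(-4\right) = 0 \cdot 16 \left(-4\right) = 0 \left(-4\right) = 0$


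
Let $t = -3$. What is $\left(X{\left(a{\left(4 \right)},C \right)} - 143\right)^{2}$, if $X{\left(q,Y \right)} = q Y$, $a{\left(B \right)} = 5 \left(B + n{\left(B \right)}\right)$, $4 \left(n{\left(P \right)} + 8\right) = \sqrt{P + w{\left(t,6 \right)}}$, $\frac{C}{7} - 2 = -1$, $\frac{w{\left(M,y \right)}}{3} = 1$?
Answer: $\frac{1289999}{16} - \frac{9905 \sqrt{7}}{2} \approx 67522.0$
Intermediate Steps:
$w{\left(M,y \right)} = 3$ ($w{\left(M,y \right)} = 3 \cdot 1 = 3$)
$C = 7$ ($C = 14 + 7 \left(-1\right) = 14 - 7 = 7$)
$n{\left(P \right)} = -8 + \frac{\sqrt{3 + P}}{4}$ ($n{\left(P \right)} = -8 + \frac{\sqrt{P + 3}}{4} = -8 + \frac{\sqrt{3 + P}}{4}$)
$a{\left(B \right)} = -40 + 5 B + \frac{5 \sqrt{3 + B}}{4}$ ($a{\left(B \right)} = 5 \left(B + \left(-8 + \frac{\sqrt{3 + B}}{4}\right)\right) = 5 \left(-8 + B + \frac{\sqrt{3 + B}}{4}\right) = -40 + 5 B + \frac{5 \sqrt{3 + B}}{4}$)
$X{\left(q,Y \right)} = Y q$
$\left(X{\left(a{\left(4 \right)},C \right)} - 143\right)^{2} = \left(7 \left(-40 + 5 \cdot 4 + \frac{5 \sqrt{3 + 4}}{4}\right) - 143\right)^{2} = \left(7 \left(-40 + 20 + \frac{5 \sqrt{7}}{4}\right) - 143\right)^{2} = \left(7 \left(-20 + \frac{5 \sqrt{7}}{4}\right) - 143\right)^{2} = \left(\left(-140 + \frac{35 \sqrt{7}}{4}\right) - 143\right)^{2} = \left(-283 + \frac{35 \sqrt{7}}{4}\right)^{2}$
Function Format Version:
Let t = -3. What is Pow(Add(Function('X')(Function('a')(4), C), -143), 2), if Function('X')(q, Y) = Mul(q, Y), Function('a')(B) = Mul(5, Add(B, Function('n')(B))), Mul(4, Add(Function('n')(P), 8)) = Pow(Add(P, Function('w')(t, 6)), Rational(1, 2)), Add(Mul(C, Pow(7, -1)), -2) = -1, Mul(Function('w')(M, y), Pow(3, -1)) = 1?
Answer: Add(Rational(1289999, 16), Mul(Rational(-9905, 2), Pow(7, Rational(1, 2)))) ≈ 67522.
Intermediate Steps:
Function('w')(M, y) = 3 (Function('w')(M, y) = Mul(3, 1) = 3)
C = 7 (C = Add(14, Mul(7, -1)) = Add(14, -7) = 7)
Function('n')(P) = Add(-8, Mul(Rational(1, 4), Pow(Add(3, P), Rational(1, 2)))) (Function('n')(P) = Add(-8, Mul(Rational(1, 4), Pow(Add(P, 3), Rational(1, 2)))) = Add(-8, Mul(Rational(1, 4), Pow(Add(3, P), Rational(1, 2)))))
Function('a')(B) = Add(-40, Mul(5, B), Mul(Rational(5, 4), Pow(Add(3, B), Rational(1, 2)))) (Function('a')(B) = Mul(5, Add(B, Add(-8, Mul(Rational(1, 4), Pow(Add(3, B), Rational(1, 2)))))) = Mul(5, Add(-8, B, Mul(Rational(1, 4), Pow(Add(3, B), Rational(1, 2))))) = Add(-40, Mul(5, B), Mul(Rational(5, 4), Pow(Add(3, B), Rational(1, 2)))))
Function('X')(q, Y) = Mul(Y, q)
Pow(Add(Function('X')(Function('a')(4), C), -143), 2) = Pow(Add(Mul(7, Add(-40, Mul(5, 4), Mul(Rational(5, 4), Pow(Add(3, 4), Rational(1, 2))))), -143), 2) = Pow(Add(Mul(7, Add(-40, 20, Mul(Rational(5, 4), Pow(7, Rational(1, 2))))), -143), 2) = Pow(Add(Mul(7, Add(-20, Mul(Rational(5, 4), Pow(7, Rational(1, 2))))), -143), 2) = Pow(Add(Add(-140, Mul(Rational(35, 4), Pow(7, Rational(1, 2)))), -143), 2) = Pow(Add(-283, Mul(Rational(35, 4), Pow(7, Rational(1, 2)))), 2)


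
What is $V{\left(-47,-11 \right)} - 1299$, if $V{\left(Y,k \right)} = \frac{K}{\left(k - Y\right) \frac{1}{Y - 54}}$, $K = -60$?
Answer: $- \frac{3392}{3} \approx -1130.7$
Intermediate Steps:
$V{\left(Y,k \right)} = - \frac{60 \left(-54 + Y\right)}{k - Y}$ ($V{\left(Y,k \right)} = - \frac{60}{\left(k - Y\right) \frac{1}{Y - 54}} = - \frac{60}{\left(k - Y\right) \frac{1}{-54 + Y}} = - \frac{60}{\frac{1}{-54 + Y} \left(k - Y\right)} = - 60 \frac{-54 + Y}{k - Y} = - \frac{60 \left(-54 + Y\right)}{k - Y}$)
$V{\left(-47,-11 \right)} - 1299 = \frac{60 \left(-54 - 47\right)}{-47 - -11} - 1299 = 60 \frac{1}{-47 + 11} \left(-101\right) - 1299 = 60 \frac{1}{-36} \left(-101\right) - 1299 = 60 \left(- \frac{1}{36}\right) \left(-101\right) - 1299 = \frac{505}{3} - 1299 = - \frac{3392}{3}$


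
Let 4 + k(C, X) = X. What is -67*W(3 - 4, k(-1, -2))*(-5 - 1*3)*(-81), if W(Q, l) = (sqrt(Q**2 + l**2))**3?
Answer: -1606392*sqrt(37) ≈ -9.7713e+6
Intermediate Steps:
k(C, X) = -4 + X
W(Q, l) = (Q**2 + l**2)**(3/2)
-67*W(3 - 4, k(-1, -2))*(-5 - 1*3)*(-81) = -67*((3 - 4)**2 + (-4 - 2)**2)**(3/2)*(-5 - 1*3)*(-81) = -67*((-1)**2 + (-6)**2)**(3/2)*(-5 - 3)*(-81) = -67*(1 + 36)**(3/2)*(-8)*(-81) = -67*37**(3/2)*(-8)*(-81) = -67*37*sqrt(37)*(-8)*(-81) = -(-19832)*sqrt(37)*(-81) = (19832*sqrt(37))*(-81) = -1606392*sqrt(37)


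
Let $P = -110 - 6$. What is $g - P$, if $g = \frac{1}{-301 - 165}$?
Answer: $\frac{54055}{466} \approx 116.0$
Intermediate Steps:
$g = - \frac{1}{466}$ ($g = \frac{1}{-466} = - \frac{1}{466} \approx -0.0021459$)
$P = -116$ ($P = -110 - 6 = -116$)
$g - P = - \frac{1}{466} - -116 = - \frac{1}{466} + 116 = \frac{54055}{466}$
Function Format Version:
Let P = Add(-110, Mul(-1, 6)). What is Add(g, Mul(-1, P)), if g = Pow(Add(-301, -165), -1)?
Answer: Rational(54055, 466) ≈ 116.00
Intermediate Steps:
g = Rational(-1, 466) (g = Pow(-466, -1) = Rational(-1, 466) ≈ -0.0021459)
P = -116 (P = Add(-110, -6) = -116)
Add(g, Mul(-1, P)) = Add(Rational(-1, 466), Mul(-1, -116)) = Add(Rational(-1, 466), 116) = Rational(54055, 466)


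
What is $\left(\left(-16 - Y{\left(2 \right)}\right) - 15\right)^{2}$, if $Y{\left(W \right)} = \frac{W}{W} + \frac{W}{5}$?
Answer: $\frac{26244}{25} \approx 1049.8$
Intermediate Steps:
$Y{\left(W \right)} = 1 + \frac{W}{5}$ ($Y{\left(W \right)} = 1 + W \frac{1}{5} = 1 + \frac{W}{5}$)
$\left(\left(-16 - Y{\left(2 \right)}\right) - 15\right)^{2} = \left(\left(-16 - \left(1 + \frac{1}{5} \cdot 2\right)\right) - 15\right)^{2} = \left(\left(-16 - \left(1 + \frac{2}{5}\right)\right) - 15\right)^{2} = \left(\left(-16 - \frac{7}{5}\right) - 15\right)^{2} = \left(- \frac{87}{5} - 15\right)^{2} = \left(- \frac{162}{5}\right)^{2} = \frac{26244}{25}$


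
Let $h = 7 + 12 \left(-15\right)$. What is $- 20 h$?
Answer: $3460$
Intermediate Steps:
$h = -173$ ($h = 7 - 180 = -173$)
$- 20 h = \left(-20\right) \left(-173\right) = 3460$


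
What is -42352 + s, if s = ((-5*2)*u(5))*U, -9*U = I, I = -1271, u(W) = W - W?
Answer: -42352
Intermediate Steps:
u(W) = 0
U = 1271/9 (U = -⅑*(-1271) = 1271/9 ≈ 141.22)
s = 0 (s = (-5*2*0)*(1271/9) = -10*0*(1271/9) = 0*(1271/9) = 0)
-42352 + s = -42352 + 0 = -42352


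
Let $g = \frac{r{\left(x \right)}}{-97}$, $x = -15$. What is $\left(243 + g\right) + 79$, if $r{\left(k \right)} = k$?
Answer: $\frac{31249}{97} \approx 322.15$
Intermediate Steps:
$g = \frac{15}{97}$ ($g = - \frac{15}{-97} = \left(-15\right) \left(- \frac{1}{97}\right) = \frac{15}{97} \approx 0.15464$)
$\left(243 + g\right) + 79 = \left(243 + \frac{15}{97}\right) + 79 = \frac{23586}{97} + 79 = \frac{31249}{97}$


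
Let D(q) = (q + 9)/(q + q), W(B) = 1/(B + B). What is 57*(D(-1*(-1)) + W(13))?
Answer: 7467/26 ≈ 287.19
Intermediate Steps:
W(B) = 1/(2*B)
D(q) = (9 + q)/(2*q) (D(q) = (9 + q)/((2*q)) = (9 + q)*(1/(2*q)) = (9 + q)/(2*q))
57*(D(-1*(-1)) + W(13)) = 57*((9 - 1*(-1))/(2*((-1*(-1)))) + (½)/13) = 57*((½)*(9 + 1)/1 + (½)*(1/13)) = 57*((½)*1*10 + 1/26) = 57*(5 + 1/26) = 57*(131/26) = 7467/26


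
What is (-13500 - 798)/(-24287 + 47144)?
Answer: -4766/7619 ≈ -0.62554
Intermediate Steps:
(-13500 - 798)/(-24287 + 47144) = -14298/22857 = -14298*1/22857 = -4766/7619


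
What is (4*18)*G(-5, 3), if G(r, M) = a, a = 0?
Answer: 0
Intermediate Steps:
G(r, M) = 0
(4*18)*G(-5, 3) = (4*18)*0 = 72*0 = 0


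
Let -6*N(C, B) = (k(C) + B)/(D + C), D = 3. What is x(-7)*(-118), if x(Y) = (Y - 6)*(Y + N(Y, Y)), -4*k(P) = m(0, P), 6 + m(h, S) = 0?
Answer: -266149/24 ≈ -11090.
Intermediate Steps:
m(h, S) = -6 (m(h, S) = -6 + 0 = -6)
k(P) = 3/2 (k(P) = -¼*(-6) = 3/2)
N(C, B) = -(3/2 + B)/(6*(3 + C))
x(Y) = (-6 + Y)*(Y + (-3 - 2*Y)/(12*(3 + Y))) (x(Y) = (Y - 6)*(Y + (-3 - 2*Y)/(12*(3 + Y))) = (-6 + Y)*(Y + (-3 - 2*Y)/(12*(3 + Y))))
x(-7)*(-118) = ((18 - 207*(-7) - 38*(-7)² + 12*(-7)³)/(12*(3 - 7)))*(-118) = ((1/12)*(18 + 1449 - 38*49 + 12*(-343))/(-4))*(-118) = ((1/12)*(-¼)*(18 + 1449 - 1862 - 4116))*(-118) = ((1/12)*(-¼)*(-4511))*(-118) = (4511/48)*(-118) = -266149/24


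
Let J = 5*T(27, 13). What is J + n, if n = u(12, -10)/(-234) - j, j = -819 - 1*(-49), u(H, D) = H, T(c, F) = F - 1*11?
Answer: 30418/39 ≈ 779.95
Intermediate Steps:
T(c, F) = -11 + F (T(c, F) = F - 11 = -11 + F)
j = -770 (j = -819 + 49 = -770)
J = 10 (J = 5*(-11 + 13) = 5*2 = 10)
n = 30028/39 (n = 12/(-234) - 1*(-770) = 12*(-1/234) + 770 = -2/39 + 770 = 30028/39 ≈ 769.95)
J + n = 10 + 30028/39 = 30418/39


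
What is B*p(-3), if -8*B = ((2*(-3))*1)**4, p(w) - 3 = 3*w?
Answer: 972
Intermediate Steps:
p(w) = 3 + 3*w
B = -162 (B = -((2*(-3))*1)**4/8 = -(-6*1)**4/8 = -1/8*(-6)**4 = -1/8*1296 = -162)
B*p(-3) = -162*(3 + 3*(-3)) = -162*(3 - 9) = -162*(-6) = 972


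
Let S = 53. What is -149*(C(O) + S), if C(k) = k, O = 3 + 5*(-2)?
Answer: -6854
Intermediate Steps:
O = -7 (O = 3 - 10 = -7)
-149*(C(O) + S) = -149*(-7 + 53) = -149*46 = -6854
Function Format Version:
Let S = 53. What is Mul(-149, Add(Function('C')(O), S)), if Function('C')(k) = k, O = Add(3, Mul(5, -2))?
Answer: -6854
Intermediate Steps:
O = -7 (O = Add(3, -10) = -7)
Mul(-149, Add(Function('C')(O), S)) = Mul(-149, Add(-7, 53)) = Mul(-149, 46) = -6854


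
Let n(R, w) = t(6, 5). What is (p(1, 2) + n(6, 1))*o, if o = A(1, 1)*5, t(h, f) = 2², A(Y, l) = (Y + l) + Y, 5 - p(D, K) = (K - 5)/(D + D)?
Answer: 315/2 ≈ 157.50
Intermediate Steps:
p(D, K) = 5 - (-5 + K)/(2*D) (p(D, K) = 5 - (K - 5)/(D + D) = 5 - (-5 + K)/(2*D))
A(Y, l) = l + 2*Y
t(h, f) = 4
o = 15 (o = (1 + 2*1)*5 = (1 + 2)*5 = 3*5 = 15)
n(R, w) = 4
(p(1, 2) + n(6, 1))*o = ((½)*(5 - 1*2 + 10*1)/1 + 4)*15 = ((½)*1*(5 - 2 + 10) + 4)*15 = ((½)*1*13 + 4)*15 = (13/2 + 4)*15 = (21/2)*15 = 315/2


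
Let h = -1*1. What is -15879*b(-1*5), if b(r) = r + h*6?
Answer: 174669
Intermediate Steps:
h = -1
b(r) = -6 + r (b(r) = r - 1*6 = r - 6 = -6 + r)
-15879*b(-1*5) = -15879*(-6 - 1*5) = -15879*(-6 - 5) = -15879*(-11) = 174669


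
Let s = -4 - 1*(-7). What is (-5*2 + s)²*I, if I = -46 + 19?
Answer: -1323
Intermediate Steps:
s = 3 (s = -4 + 7 = 3)
I = -27
(-5*2 + s)²*I = (-5*2 + 3)²*(-27) = (-10 + 3)²*(-27) = (-7)²*(-27) = 49*(-27) = -1323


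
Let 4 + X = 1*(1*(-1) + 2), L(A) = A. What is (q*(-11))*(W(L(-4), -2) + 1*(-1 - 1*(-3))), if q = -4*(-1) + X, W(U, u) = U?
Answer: 22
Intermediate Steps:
X = -3 (X = -4 + 1*(1*(-1) + 2) = -4 + 1*(-1 + 2) = -4 + 1*1 = -4 + 1 = -3)
q = 1 (q = -4*(-1) - 3 = 4 - 3 = 1)
(q*(-11))*(W(L(-4), -2) + 1*(-1 - 1*(-3))) = (1*(-11))*(-4 + 1*(-1 - 1*(-3))) = -11*(-4 + 1*(-1 + 3)) = -11*(-4 + 1*2) = -11*(-4 + 2) = -11*(-2) = 22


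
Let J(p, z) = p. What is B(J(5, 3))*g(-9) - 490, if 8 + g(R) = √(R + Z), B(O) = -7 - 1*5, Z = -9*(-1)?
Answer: -394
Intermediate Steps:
Z = 9
B(O) = -12 (B(O) = -7 - 5 = -12)
g(R) = -8 + √(9 + R) (g(R) = -8 + √(R + 9) = -8 + √(9 + R))
B(J(5, 3))*g(-9) - 490 = -12*(-8 + √(9 - 9)) - 490 = -12*(-8 + √0) - 490 = -12*(-8 + 0) - 490 = -12*(-8) - 490 = 96 - 490 = -394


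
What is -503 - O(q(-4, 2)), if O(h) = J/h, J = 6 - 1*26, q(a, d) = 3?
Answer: -1489/3 ≈ -496.33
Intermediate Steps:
J = -20 (J = 6 - 26 = -20)
O(h) = -20/h
-503 - O(q(-4, 2)) = -503 - (-20)/3 = -503 - 1*(-20/3) = -503 + 20/3 = -1489/3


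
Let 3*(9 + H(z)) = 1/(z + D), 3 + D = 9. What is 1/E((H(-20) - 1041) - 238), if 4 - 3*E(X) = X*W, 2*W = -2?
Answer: -126/53929 ≈ -0.0023364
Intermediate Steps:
W = -1 (W = (1/2)*(-2) = -1)
D = 6 (D = -3 + 9 = 6)
H(z) = -9 + 1/(3*(6 + z)) (H(z) = -9 + 1/(3*(z + 6)) = -9 + 1/(3*(6 + z)))
E(X) = 4/3 + X/3 (E(X) = 4/3 - X*(-1)/3 = 4/3 - (-1)*X/3 = 4/3 + X/3)
1/E((H(-20) - 1041) - 238) = 1/(4/3 + (((-161 - 27*(-20))/(3*(6 - 20)) - 1041) - 238)/3) = 1/(4/3 + (((1/3)*(-161 + 540)/(-14) - 1041) - 238)/3) = 1/(4/3 + (((1/3)*(-1/14)*379 - 1041) - 238)/3) = 1/(4/3 + ((-379/42 - 1041) - 238)/3) = 1/(4/3 + (-44101/42 - 238)/3) = 1/(4/3 + (1/3)*(-54097/42)) = 1/(4/3 - 54097/126) = 1/(-53929/126) = -126/53929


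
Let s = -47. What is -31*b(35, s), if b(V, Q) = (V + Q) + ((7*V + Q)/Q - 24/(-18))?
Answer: 65038/141 ≈ 461.26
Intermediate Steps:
b(V, Q) = 4/3 + Q + V + (Q + 7*V)/Q (b(V, Q) = (Q + V) + ((Q + 7*V)/Q - 24*(-1/18)) = (Q + V) + ((Q + 7*V)/Q + 4/3) = (Q + V) + (4/3 + (Q + 7*V)/Q) = 4/3 + Q + V + (Q + 7*V)/Q)
-31*b(35, s) = -31*(7/3 - 47 + 35 + 7*35/(-47)) = -31*(7/3 - 47 + 35 + 7*35*(-1/47)) = -31*(7/3 - 47 + 35 - 245/47) = -31*(-2098/141) = 65038/141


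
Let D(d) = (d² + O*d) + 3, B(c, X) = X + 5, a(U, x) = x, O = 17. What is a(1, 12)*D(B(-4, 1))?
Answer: 1692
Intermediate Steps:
B(c, X) = 5 + X
D(d) = 3 + d² + 17*d (D(d) = (d² + 17*d) + 3 = 3 + d² + 17*d)
a(1, 12)*D(B(-4, 1)) = 12*(3 + (5 + 1)² + 17*(5 + 1)) = 12*(3 + 6² + 17*6) = 12*(3 + 36 + 102) = 12*141 = 1692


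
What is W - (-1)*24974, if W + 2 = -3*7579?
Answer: 2235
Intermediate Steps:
W = -22739 (W = -2 - 3*7579 = -2 - 22737 = -22739)
W - (-1)*24974 = -22739 - (-1)*24974 = -22739 - 1*(-24974) = -22739 + 24974 = 2235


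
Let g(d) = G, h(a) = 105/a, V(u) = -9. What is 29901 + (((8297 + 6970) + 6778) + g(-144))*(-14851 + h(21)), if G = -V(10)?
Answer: -327383783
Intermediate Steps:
G = 9 (G = -1*(-9) = 9)
g(d) = 9
29901 + (((8297 + 6970) + 6778) + g(-144))*(-14851 + h(21)) = 29901 + (((8297 + 6970) + 6778) + 9)*(-14851 + 105/21) = 29901 + ((15267 + 6778) + 9)*(-14851 + 105*(1/21)) = 29901 + (22045 + 9)*(-14851 + 5) = 29901 + 22054*(-14846) = 29901 - 327413684 = -327383783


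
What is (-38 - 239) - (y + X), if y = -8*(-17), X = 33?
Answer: -446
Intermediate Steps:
y = 136
(-38 - 239) - (y + X) = (-38 - 239) - (136 + 33) = -277 - 1*169 = -277 - 169 = -446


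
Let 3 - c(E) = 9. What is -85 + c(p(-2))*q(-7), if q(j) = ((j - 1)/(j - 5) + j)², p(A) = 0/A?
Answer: -977/3 ≈ -325.67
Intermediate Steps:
p(A) = 0
c(E) = -6 (c(E) = 3 - 1*9 = 3 - 9 = -6)
q(j) = (j + (-1 + j)/(-5 + j))² (q(j) = ((-1 + j)/(-5 + j) + j)² = (j + (-1 + j)/(-5 + j))²)
-85 + c(p(-2))*q(-7) = -85 - 6*(1 - 1*(-7)² + 4*(-7))²/(-5 - 7)² = -85 - 6*(1 - 1*49 - 28)²/(-12)² = -85 - (1 - 49 - 28)²/24 = -85 - (-76)²/24 = -85 - 5776/24 = -85 - 6*361/9 = -85 - 722/3 = -977/3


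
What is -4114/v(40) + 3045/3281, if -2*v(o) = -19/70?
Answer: -1889666905/62339 ≈ -30313.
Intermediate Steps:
v(o) = 19/140 (v(o) = -(-19)/(2*70) = -½*(-19/70) = 19/140)
-4114/v(40) + 3045/3281 = -4114/19/140 + 3045/3281 = -4114*140/19 + 3045*(1/3281) = -575960/19 + 3045/3281 = -1889666905/62339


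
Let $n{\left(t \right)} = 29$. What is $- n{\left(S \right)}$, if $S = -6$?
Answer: $-29$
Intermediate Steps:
$- n{\left(S \right)} = \left(-1\right) 29 = -29$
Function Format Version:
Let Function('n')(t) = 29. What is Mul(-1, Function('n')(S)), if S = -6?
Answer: -29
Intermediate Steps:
Mul(-1, Function('n')(S)) = Mul(-1, 29) = -29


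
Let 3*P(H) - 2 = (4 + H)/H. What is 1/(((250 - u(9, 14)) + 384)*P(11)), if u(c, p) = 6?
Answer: 33/23236 ≈ 0.0014202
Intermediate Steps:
P(H) = ⅔ + (4 + H)/(3*H) (P(H) = ⅔ + ((4 + H)/H)/3 = ⅔ + (4 + H)/(3*H))
1/(((250 - u(9, 14)) + 384)*P(11)) = 1/(((250 - 1*6) + 384)*((4/3 + 11)/11)) = 1/(((250 - 6) + 384)*((1/11)*(37/3))) = 1/((244 + 384)*(37/33)) = 1/(628*(37/33)) = 1/(23236/33) = 33/23236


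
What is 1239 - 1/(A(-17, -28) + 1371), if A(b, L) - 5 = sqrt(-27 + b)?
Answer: 586486501/473355 + I*sqrt(11)/946710 ≈ 1239.0 + 3.5033e-6*I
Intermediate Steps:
A(b, L) = 5 + sqrt(-27 + b)
1239 - 1/(A(-17, -28) + 1371) = 1239 - 1/((5 + sqrt(-27 - 17)) + 1371) = 1239 - 1/((5 + sqrt(-44)) + 1371) = 1239 - 1/((5 + 2*I*sqrt(11)) + 1371) = 1239 - 1/(1376 + 2*I*sqrt(11))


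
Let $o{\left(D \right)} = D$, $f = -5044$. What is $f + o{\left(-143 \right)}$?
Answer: $-5187$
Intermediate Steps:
$f + o{\left(-143 \right)} = -5044 - 143 = -5187$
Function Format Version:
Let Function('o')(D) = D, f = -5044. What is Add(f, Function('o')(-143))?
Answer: -5187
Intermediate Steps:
Add(f, Function('o')(-143)) = Add(-5044, -143) = -5187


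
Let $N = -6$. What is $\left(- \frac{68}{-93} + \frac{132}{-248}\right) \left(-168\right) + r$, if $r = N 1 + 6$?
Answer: $- \frac{1036}{31} \approx -33.419$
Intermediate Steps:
$r = 0$ ($r = \left(-6\right) 1 + 6 = -6 + 6 = 0$)
$\left(- \frac{68}{-93} + \frac{132}{-248}\right) \left(-168\right) + r = \left(- \frac{68}{-93} + \frac{132}{-248}\right) \left(-168\right) + 0 = \left(\left(-68\right) \left(- \frac{1}{93}\right) + 132 \left(- \frac{1}{248}\right)\right) \left(-168\right) + 0 = \left(\frac{68}{93} - \frac{33}{62}\right) \left(-168\right) + 0 = \frac{37}{186} \left(-168\right) + 0 = - \frac{1036}{31} + 0 = - \frac{1036}{31}$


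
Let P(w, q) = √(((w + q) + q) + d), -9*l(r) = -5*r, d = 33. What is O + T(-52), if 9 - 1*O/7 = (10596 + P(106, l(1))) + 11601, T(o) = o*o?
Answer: -152612 - 7*√1261/3 ≈ -1.5269e+5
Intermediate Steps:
T(o) = o²
l(r) = 5*r/9 (l(r) = -(-5)*r/9 = 5*r/9)
P(w, q) = √(33 + w + 2*q) (P(w, q) = √(((w + q) + q) + 33) = √(((q + w) + q) + 33) = √((w + 2*q) + 33) = √(33 + w + 2*q))
O = -155316 - 7*√1261/3 (O = 63 - 7*((10596 + √(33 + 106 + 2*((5/9)*1))) + 11601) = 63 - 7*((10596 + √(33 + 106 + 2*(5/9))) + 11601) = 63 - 7*((10596 + √(33 + 106 + 10/9)) + 11601) = 63 - 7*((10596 + √(1261/9)) + 11601) = 63 - 7*((10596 + √1261/3) + 11601) = 63 - 7*(22197 + √1261/3) = 63 + (-155379 - 7*√1261/3) = -155316 - 7*√1261/3 ≈ -1.5540e+5)
O + T(-52) = (-155316 - 7*√1261/3) + (-52)² = (-155316 - 7*√1261/3) + 2704 = -152612 - 7*√1261/3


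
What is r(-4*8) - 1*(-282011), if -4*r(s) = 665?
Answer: 1127379/4 ≈ 2.8185e+5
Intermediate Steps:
r(s) = -665/4 (r(s) = -¼*665 = -665/4)
r(-4*8) - 1*(-282011) = -665/4 - 1*(-282011) = -665/4 + 282011 = 1127379/4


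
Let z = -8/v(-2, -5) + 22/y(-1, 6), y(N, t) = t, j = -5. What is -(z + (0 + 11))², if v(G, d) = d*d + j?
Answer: -45796/225 ≈ -203.54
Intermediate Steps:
v(G, d) = -5 + d² (v(G, d) = d*d - 5 = d² - 5 = -5 + d²)
z = 49/15 (z = -8/(-5 + (-5)²) + 22/6 = -8/(-5 + 25) + 22*(⅙) = -8/20 + 11/3 = -8*1/20 + 11/3 = -⅖ + 11/3 = 49/15 ≈ 3.2667)
-(z + (0 + 11))² = -(49/15 + (0 + 11))² = -(49/15 + 11)² = -(214/15)² = -1*45796/225 = -45796/225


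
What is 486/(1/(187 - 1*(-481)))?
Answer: 324648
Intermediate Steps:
486/(1/(187 - 1*(-481))) = 486/(1/(187 + 481)) = 486/(1/668) = 486*668 = 324648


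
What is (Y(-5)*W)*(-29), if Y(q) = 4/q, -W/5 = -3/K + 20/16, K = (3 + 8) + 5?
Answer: -493/4 ≈ -123.25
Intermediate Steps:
K = 16 (K = 11 + 5 = 16)
W = -85/16 (W = -5*(-3/16 + 20/16) = -5*(-3*1/16 + 20*(1/16)) = -5*(-3/16 + 5/4) = -5*17/16 = -85/16 ≈ -5.3125)
(Y(-5)*W)*(-29) = ((4/(-5))*(-85/16))*(-29) = ((4*(-⅕))*(-85/16))*(-29) = -⅘*(-85/16)*(-29) = (17/4)*(-29) = -493/4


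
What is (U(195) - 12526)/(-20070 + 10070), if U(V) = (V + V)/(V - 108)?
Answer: 90781/72500 ≈ 1.2522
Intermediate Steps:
U(V) = 2*V/(-108 + V) (U(V) = (2*V)/(-108 + V) = 2*V/(-108 + V))
(U(195) - 12526)/(-20070 + 10070) = (2*195/(-108 + 195) - 12526)/(-20070 + 10070) = (2*195/87 - 12526)/(-10000) = (2*195*(1/87) - 12526)*(-1/10000) = (130/29 - 12526)*(-1/10000) = -363124/29*(-1/10000) = 90781/72500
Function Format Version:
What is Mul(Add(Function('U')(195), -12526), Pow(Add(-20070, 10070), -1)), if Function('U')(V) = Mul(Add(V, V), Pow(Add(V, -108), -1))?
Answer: Rational(90781, 72500) ≈ 1.2522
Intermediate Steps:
Function('U')(V) = Mul(2, V, Pow(Add(-108, V), -1)) (Function('U')(V) = Mul(Mul(2, V), Pow(Add(-108, V), -1)) = Mul(2, V, Pow(Add(-108, V), -1)))
Mul(Add(Function('U')(195), -12526), Pow(Add(-20070, 10070), -1)) = Mul(Add(Mul(2, 195, Pow(Add(-108, 195), -1)), -12526), Pow(Add(-20070, 10070), -1)) = Mul(Add(Mul(2, 195, Pow(87, -1)), -12526), Pow(-10000, -1)) = Mul(Add(Mul(2, 195, Rational(1, 87)), -12526), Rational(-1, 10000)) = Mul(Add(Rational(130, 29), -12526), Rational(-1, 10000)) = Mul(Rational(-363124, 29), Rational(-1, 10000)) = Rational(90781, 72500)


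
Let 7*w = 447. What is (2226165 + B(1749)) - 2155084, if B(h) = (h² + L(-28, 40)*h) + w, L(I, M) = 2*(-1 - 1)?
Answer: 21862049/7 ≈ 3.1231e+6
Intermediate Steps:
w = 447/7 (w = (⅐)*447 = 447/7 ≈ 63.857)
L(I, M) = -4 (L(I, M) = 2*(-2) = -4)
B(h) = 447/7 + h² - 4*h (B(h) = (h² - 4*h) + 447/7 = 447/7 + h² - 4*h)
(2226165 + B(1749)) - 2155084 = (2226165 + (447/7 + 1749² - 4*1749)) - 2155084 = (2226165 + (447/7 + 3059001 - 6996)) - 2155084 = (2226165 + 21364482/7) - 2155084 = 36947637/7 - 2155084 = 21862049/7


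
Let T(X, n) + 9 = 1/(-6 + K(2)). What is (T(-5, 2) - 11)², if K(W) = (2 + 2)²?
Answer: 39601/100 ≈ 396.01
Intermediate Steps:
K(W) = 16 (K(W) = 4² = 16)
T(X, n) = -89/10 (T(X, n) = -9 + 1/(-6 + 16) = -9 + 1/10 = -9 + ⅒ = -89/10)
(T(-5, 2) - 11)² = (-89/10 - 11)² = (-199/10)² = 39601/100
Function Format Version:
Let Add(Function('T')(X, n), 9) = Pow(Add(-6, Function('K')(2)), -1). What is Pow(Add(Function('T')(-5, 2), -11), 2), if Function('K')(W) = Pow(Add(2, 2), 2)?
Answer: Rational(39601, 100) ≈ 396.01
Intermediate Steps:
Function('K')(W) = 16 (Function('K')(W) = Pow(4, 2) = 16)
Function('T')(X, n) = Rational(-89, 10) (Function('T')(X, n) = Add(-9, Pow(Add(-6, 16), -1)) = Add(-9, Pow(10, -1)) = Add(-9, Rational(1, 10)) = Rational(-89, 10))
Pow(Add(Function('T')(-5, 2), -11), 2) = Pow(Add(Rational(-89, 10), -11), 2) = Pow(Rational(-199, 10), 2) = Rational(39601, 100)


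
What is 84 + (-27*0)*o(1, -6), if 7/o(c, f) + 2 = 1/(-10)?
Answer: 84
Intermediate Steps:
o(c, f) = -10/3 (o(c, f) = 7/(-2 + 1/(-10)) = 7/(-2 - ⅒) = 7/(-21/10) = 7*(-10/21) = -10/3)
84 + (-27*0)*o(1, -6) = 84 - 27*0*(-10/3) = 84 + 0*(-10/3) = 84 + 0 = 84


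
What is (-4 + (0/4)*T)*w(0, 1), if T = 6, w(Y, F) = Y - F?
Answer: 4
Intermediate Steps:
(-4 + (0/4)*T)*w(0, 1) = (-4 + (0/4)*6)*(0 - 1*1) = (-4 + (0*(¼))*6)*(0 - 1) = (-4 + 0*6)*(-1) = (-4 + 0)*(-1) = -4*(-1) = 4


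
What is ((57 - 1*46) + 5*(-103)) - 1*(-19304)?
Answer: 18800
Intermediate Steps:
((57 - 1*46) + 5*(-103)) - 1*(-19304) = ((57 - 46) - 515) + 19304 = (11 - 515) + 19304 = -504 + 19304 = 18800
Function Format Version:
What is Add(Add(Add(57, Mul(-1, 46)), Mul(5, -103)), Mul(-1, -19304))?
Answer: 18800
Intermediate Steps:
Add(Add(Add(57, Mul(-1, 46)), Mul(5, -103)), Mul(-1, -19304)) = Add(Add(Add(57, -46), -515), 19304) = Add(Add(11, -515), 19304) = Add(-504, 19304) = 18800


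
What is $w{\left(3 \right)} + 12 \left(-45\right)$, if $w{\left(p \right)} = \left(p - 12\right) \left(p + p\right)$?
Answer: $-594$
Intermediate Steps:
$w{\left(p \right)} = 2 p \left(-12 + p\right)$ ($w{\left(p \right)} = \left(-12 + p\right) 2 p = 2 p \left(-12 + p\right)$)
$w{\left(3 \right)} + 12 \left(-45\right) = 2 \cdot 3 \left(-12 + 3\right) + 12 \left(-45\right) = 2 \cdot 3 \left(-9\right) - 540 = -54 - 540 = -594$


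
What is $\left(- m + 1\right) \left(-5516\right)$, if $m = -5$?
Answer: $-33096$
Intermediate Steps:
$\left(- m + 1\right) \left(-5516\right) = \left(\left(-1\right) \left(-5\right) + 1\right) \left(-5516\right) = \left(5 + 1\right) \left(-5516\right) = 6 \left(-5516\right) = -33096$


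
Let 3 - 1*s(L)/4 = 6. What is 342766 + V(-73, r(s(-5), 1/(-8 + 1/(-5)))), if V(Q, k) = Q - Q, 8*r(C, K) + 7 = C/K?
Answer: 342766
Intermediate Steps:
s(L) = -12 (s(L) = 12 - 4*6 = 12 - 24 = -12)
r(C, K) = -7/8 + C/(8*K) (r(C, K) = -7/8 + (C/K)/8 = -7/8 + C/(8*K))
V(Q, k) = 0
342766 + V(-73, r(s(-5), 1/(-8 + 1/(-5)))) = 342766 + 0 = 342766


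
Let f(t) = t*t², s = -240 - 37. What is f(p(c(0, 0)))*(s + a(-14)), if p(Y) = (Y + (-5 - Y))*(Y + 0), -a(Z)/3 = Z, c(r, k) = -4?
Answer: -1880000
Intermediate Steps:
a(Z) = -3*Z
s = -277
p(Y) = -5*Y
f(t) = t³
f(p(c(0, 0)))*(s + a(-14)) = (-5*(-4))³*(-277 - 3*(-14)) = 20³*(-277 + 42) = 8000*(-235) = -1880000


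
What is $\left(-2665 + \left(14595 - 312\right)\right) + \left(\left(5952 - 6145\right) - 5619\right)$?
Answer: $5806$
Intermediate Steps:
$\left(-2665 + \left(14595 - 312\right)\right) + \left(\left(5952 - 6145\right) - 5619\right) = \left(-2665 + \left(14595 - 312\right)\right) - 5812 = \left(-2665 + 14283\right) - 5812 = 11618 - 5812 = 5806$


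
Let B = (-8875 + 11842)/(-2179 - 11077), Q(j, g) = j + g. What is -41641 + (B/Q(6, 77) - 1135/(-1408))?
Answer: -8063359570875/193643648 ≈ -41640.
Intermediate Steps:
Q(j, g) = g + j
B = -2967/13256 (B = 2967/(-13256) = 2967*(-1/13256) = -2967/13256 ≈ -0.22382)
-41641 + (B/Q(6, 77) - 1135/(-1408)) = -41641 + (-2967/(13256*(77 + 6)) - 1135/(-1408)) = -41641 + (-2967/13256/83 - 1135*(-1/1408)) = -41641 + (-2967/13256*1/83 + 1135/1408) = -41641 + (-2967/1100248 + 1135/1408) = -41641 + 155575493/193643648 = -8063359570875/193643648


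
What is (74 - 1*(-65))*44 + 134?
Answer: 6250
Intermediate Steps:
(74 - 1*(-65))*44 + 134 = (74 + 65)*44 + 134 = 139*44 + 134 = 6116 + 134 = 6250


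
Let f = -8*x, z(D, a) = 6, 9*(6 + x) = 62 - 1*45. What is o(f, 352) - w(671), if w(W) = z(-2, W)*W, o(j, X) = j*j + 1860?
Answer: -87830/81 ≈ -1084.3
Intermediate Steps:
x = -37/9 (x = -6 + (62 - 1*45)/9 = -6 + (62 - 45)/9 = -6 + (1/9)*17 = -6 + 17/9 = -37/9 ≈ -4.1111)
f = 296/9 (f = -8*(-37/9) = 296/9 ≈ 32.889)
o(j, X) = 1860 + j**2 (o(j, X) = j**2 + 1860 = 1860 + j**2)
w(W) = 6*W
o(f, 352) - w(671) = (1860 + (296/9)**2) - 6*671 = (1860 + 87616/81) - 1*4026 = 238276/81 - 4026 = -87830/81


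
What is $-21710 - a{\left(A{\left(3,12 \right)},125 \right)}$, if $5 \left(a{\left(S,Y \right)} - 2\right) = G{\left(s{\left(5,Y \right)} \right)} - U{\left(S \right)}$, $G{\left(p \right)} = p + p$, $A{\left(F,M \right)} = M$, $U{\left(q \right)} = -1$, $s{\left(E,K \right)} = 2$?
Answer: $-21713$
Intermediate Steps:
$G{\left(p \right)} = 2 p$
$a{\left(S,Y \right)} = 3$ ($a{\left(S,Y \right)} = 2 + \frac{2 \cdot 2 - -1}{5} = 2 + \frac{4 + 1}{5} = 2 + \frac{1}{5} \cdot 5 = 2 + 1 = 3$)
$-21710 - a{\left(A{\left(3,12 \right)},125 \right)} = -21710 - 3 = -21713$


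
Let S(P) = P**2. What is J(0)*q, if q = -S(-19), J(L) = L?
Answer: 0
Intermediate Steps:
q = -361 (q = -1*(-19)**2 = -1*361 = -361)
J(0)*q = 0*(-361) = 0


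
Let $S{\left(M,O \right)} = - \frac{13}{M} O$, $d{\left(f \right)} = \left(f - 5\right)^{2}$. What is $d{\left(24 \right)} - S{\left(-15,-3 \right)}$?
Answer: $\frac{1818}{5} \approx 363.6$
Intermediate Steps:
$d{\left(f \right)} = \left(-5 + f\right)^{2}$
$S{\left(M,O \right)} = - \frac{13 O}{M}$
$d{\left(24 \right)} - S{\left(-15,-3 \right)} = \left(-5 + 24\right)^{2} - \left(-13\right) \left(-3\right) \frac{1}{-15} = 19^{2} - \left(-13\right) \left(-3\right) \left(- \frac{1}{15}\right) = 361 - - \frac{13}{5} = 361 + \frac{13}{5} = \frac{1818}{5}$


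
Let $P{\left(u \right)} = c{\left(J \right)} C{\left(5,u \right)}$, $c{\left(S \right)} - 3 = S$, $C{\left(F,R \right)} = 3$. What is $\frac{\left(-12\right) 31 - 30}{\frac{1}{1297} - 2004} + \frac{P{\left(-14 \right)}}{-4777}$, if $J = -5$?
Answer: $\frac{2506294260}{12416316299} \approx 0.20185$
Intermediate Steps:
$c{\left(S \right)} = 3 + S$
$P{\left(u \right)} = -6$ ($P{\left(u \right)} = \left(3 - 5\right) 3 = \left(-2\right) 3 = -6$)
$\frac{\left(-12\right) 31 - 30}{\frac{1}{1297} - 2004} + \frac{P{\left(-14 \right)}}{-4777} = \frac{\left(-12\right) 31 - 30}{\frac{1}{1297} - 2004} - \frac{6}{-4777} = \frac{-372 - 30}{\frac{1}{1297} - 2004} - - \frac{6}{4777} = - \frac{402}{- \frac{2599187}{1297}} + \frac{6}{4777} = \left(-402\right) \left(- \frac{1297}{2599187}\right) + \frac{6}{4777} = \frac{521394}{2599187} + \frac{6}{4777} = \frac{2506294260}{12416316299}$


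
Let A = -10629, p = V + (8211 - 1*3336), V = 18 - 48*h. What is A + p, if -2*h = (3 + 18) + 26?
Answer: -4608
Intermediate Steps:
h = -47/2 (h = -((3 + 18) + 26)/2 = -(21 + 26)/2 = -½*47 = -47/2 ≈ -23.500)
V = 1146 (V = 18 - 48*(-47/2) = 18 + 1128 = 1146)
p = 6021 (p = 1146 + (8211 - 1*3336) = 1146 + (8211 - 3336) = 1146 + 4875 = 6021)
A + p = -10629 + 6021 = -4608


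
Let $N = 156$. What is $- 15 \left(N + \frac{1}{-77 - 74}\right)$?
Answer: $- \frac{353325}{151} \approx -2339.9$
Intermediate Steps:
$- 15 \left(N + \frac{1}{-77 - 74}\right) = - 15 \left(156 + \frac{1}{-77 - 74}\right) = - 15 \left(156 + \frac{1}{-151}\right) = - 15 \left(156 - \frac{1}{151}\right) = \left(-15\right) \frac{23555}{151} = - \frac{353325}{151}$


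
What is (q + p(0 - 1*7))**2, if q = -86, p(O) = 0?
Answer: 7396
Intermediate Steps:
(q + p(0 - 1*7))**2 = (-86 + 0)**2 = (-86)**2 = 7396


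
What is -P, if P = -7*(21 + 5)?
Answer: 182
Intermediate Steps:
P = -182 (P = -7*26 = -182)
-P = -1*(-182) = 182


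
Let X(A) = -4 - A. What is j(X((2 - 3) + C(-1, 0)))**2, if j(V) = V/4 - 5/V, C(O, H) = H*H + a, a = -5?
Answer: 4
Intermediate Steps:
C(O, H) = -5 + H**2 (C(O, H) = H*H - 5 = H**2 - 5 = -5 + H**2)
j(V) = -5/V + V/4 (j(V) = V*(1/4) - 5/V = V/4 - 5/V = -5/V + V/4)
j(X((2 - 3) + C(-1, 0)))**2 = (-5/(-4 - ((2 - 3) + (-5 + 0**2))) + (-4 - ((2 - 3) + (-5 + 0**2)))/4)**2 = (-5/(-4 - (-1 + (-5 + 0))) + (-4 - (-1 + (-5 + 0)))/4)**2 = (-5/(-4 - (-1 - 5)) + (-4 - (-1 - 5))/4)**2 = (-5/(-4 - 1*(-6)) + (-4 - 1*(-6))/4)**2 = (-5/(-4 + 6) + (-4 + 6)/4)**2 = (-5/2 + (1/4)*2)**2 = (-5*1/2 + 1/2)**2 = (-5/2 + 1/2)**2 = (-2)**2 = 4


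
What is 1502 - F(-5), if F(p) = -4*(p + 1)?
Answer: 1486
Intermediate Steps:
F(p) = -4 - 4*p (F(p) = -4*(1 + p) = -4 - 4*p)
1502 - F(-5) = 1502 - (-4 - 4*(-5)) = 1502 - (-4 + 20) = 1502 - 1*16 = 1502 - 16 = 1486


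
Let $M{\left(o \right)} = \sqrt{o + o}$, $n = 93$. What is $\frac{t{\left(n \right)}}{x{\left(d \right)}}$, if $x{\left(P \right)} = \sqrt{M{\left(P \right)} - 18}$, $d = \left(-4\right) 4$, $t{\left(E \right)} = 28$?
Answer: $\frac{14 \sqrt{2}}{\sqrt{-9 + 2 i \sqrt{2}}} \approx 0.97762 - 6.3715 i$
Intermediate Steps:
$M{\left(o \right)} = \sqrt{2} \sqrt{o}$ ($M{\left(o \right)} = \sqrt{2 o} = \sqrt{2} \sqrt{o}$)
$d = -16$
$x{\left(P \right)} = \sqrt{-18 + \sqrt{2} \sqrt{P}}$ ($x{\left(P \right)} = \sqrt{\sqrt{2} \sqrt{P} - 18} = \sqrt{-18 + \sqrt{2} \sqrt{P}}$)
$\frac{t{\left(n \right)}}{x{\left(d \right)}} = \frac{28}{\sqrt{-18 + \sqrt{2} \sqrt{-16}}} = \frac{28}{\sqrt{-18 + \sqrt{2} \cdot 4 i}} = \frac{28}{\sqrt{-18 + 4 i \sqrt{2}}}$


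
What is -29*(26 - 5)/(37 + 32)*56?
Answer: -11368/23 ≈ -494.26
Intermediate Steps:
-29*(26 - 5)/(37 + 32)*56 = -609/69*56 = -29*7/23*56 = -203/23*56 = -11368/23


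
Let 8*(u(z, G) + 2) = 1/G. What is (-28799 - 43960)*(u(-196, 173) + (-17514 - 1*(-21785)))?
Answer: -429881781423/1384 ≈ -3.1061e+8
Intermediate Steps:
u(z, G) = -2 + 1/(8*G)
(-28799 - 43960)*(u(-196, 173) + (-17514 - 1*(-21785))) = (-28799 - 43960)*((-2 + (1/8)/173) + (-17514 - 1*(-21785))) = -72759*((-2 + (1/8)*(1/173)) + (-17514 + 21785)) = -72759*((-2 + 1/1384) + 4271) = -72759*(-2767/1384 + 4271) = -72759*5908297/1384 = -429881781423/1384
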